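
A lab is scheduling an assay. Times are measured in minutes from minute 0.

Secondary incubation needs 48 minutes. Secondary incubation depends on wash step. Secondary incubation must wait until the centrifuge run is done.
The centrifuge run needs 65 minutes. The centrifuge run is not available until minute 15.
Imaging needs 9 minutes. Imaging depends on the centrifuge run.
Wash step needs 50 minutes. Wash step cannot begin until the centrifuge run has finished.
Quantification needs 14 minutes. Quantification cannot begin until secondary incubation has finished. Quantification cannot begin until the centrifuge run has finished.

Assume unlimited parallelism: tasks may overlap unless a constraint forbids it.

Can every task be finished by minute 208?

Yes

The centrifuge run waits on its own release at minute 15, so it starts at minute 15 and finishes at 15 + 65 = minute 80.
Imaging cannot begin until the centrifuge run (finishes minute 80). It runs from minute 80 to 80 + 9 = minute 89.
Wash step cannot begin until the centrifuge run (finishes minute 80). It runs from minute 80 to 80 + 50 = minute 130.
Secondary incubation needs all of wash step (finishes minute 130); the centrifuge run (finishes minute 80). That puts its earliest start at minute 130; it finishes at 130 + 48 = minute 178.
Quantification has to wait for secondary incubation (finishes minute 178); the centrifuge run (finishes minute 80). The latest of these is minute 178, so quantification runs minute 178 to 178 + 14 = minute 192.
Every task is finished by minute 192, which is no later than the deadline of 208, so the schedule is feasible.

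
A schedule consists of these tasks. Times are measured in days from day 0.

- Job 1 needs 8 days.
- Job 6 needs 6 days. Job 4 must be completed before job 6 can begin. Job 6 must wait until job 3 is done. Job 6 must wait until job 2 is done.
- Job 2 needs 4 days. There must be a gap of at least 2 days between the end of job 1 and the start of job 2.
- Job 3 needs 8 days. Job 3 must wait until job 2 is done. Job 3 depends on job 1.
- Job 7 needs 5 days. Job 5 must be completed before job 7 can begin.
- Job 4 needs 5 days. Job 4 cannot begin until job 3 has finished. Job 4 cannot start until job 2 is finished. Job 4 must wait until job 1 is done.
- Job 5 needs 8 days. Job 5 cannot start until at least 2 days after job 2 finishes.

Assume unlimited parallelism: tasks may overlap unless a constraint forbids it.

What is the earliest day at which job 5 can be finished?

24

Job 1 has no prerequisites, so it starts at day 0 and finishes at day 8.
Job 2 waits on job 1 (finishes day 8, plus 2-day gap → day 10), so it starts at day 10 and finishes at 10 + 4 = day 14.
Job 5 waits on job 2 (finishes day 14, plus 2-day gap → day 16), so it starts at day 16 and finishes at 16 + 8 = day 24.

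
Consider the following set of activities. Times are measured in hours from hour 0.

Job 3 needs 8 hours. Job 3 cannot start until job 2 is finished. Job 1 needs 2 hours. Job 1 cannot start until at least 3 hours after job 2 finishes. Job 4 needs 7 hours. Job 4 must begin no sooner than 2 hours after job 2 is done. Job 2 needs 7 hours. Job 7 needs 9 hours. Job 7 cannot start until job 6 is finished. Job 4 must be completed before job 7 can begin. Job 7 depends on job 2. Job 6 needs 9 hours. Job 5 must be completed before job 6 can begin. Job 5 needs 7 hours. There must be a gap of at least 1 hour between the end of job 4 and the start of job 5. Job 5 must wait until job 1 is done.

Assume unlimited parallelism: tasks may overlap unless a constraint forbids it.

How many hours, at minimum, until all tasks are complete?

42

Nothing blocks job 2, so it runs from hour 0 to hour 7.
Job 4 cannot begin until job 2 (finishes hour 7, plus 2-hour gap → hour 9). It runs from hour 9 to 9 + 7 = hour 16.
Job 3 waits on job 2 (finishes hour 7), so it starts at hour 7 and finishes at 7 + 8 = hour 15.
After job 2 (finishes hour 7, plus 3-hour gap → hour 10), job 1 can start at hour 10 and finishes at hour 12.
Job 5 has to wait for job 4 (finishes hour 16, plus 1-hour gap → hour 17); job 1 (finishes hour 12). The latest of these is hour 17, so job 5 runs hour 17 to 17 + 7 = hour 24.
Job 6 waits on job 5 (finishes hour 24), so it starts at hour 24 and finishes at 24 + 9 = hour 33.
Job 7 cannot start until job 6 (finishes hour 33); job 4 (finishes hour 16); job 2 (finishes hour 7). The controlling bound is hour 33, so job 7 finishes at 33 + 9 = hour 42.
All tasks are finished once the last one completes. Finish times: Job 1 at 12, Job 2 at 7, Job 3 at 15, Job 4 at 16, Job 5 at 24, Job 6 at 33, Job 7 at 42. The latest is hour 42.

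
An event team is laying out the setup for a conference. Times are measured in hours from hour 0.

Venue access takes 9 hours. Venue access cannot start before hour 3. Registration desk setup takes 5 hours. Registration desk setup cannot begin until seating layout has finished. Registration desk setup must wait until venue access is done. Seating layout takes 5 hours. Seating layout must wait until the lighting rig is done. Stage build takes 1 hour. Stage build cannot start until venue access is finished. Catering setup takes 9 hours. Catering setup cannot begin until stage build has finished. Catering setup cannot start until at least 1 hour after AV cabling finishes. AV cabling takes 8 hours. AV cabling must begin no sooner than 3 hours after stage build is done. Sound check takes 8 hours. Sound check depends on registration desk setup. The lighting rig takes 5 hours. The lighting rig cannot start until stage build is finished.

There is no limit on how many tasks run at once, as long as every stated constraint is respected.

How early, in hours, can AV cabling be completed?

24

Venue access waits on its own release at hour 3, so it starts at hour 3 and finishes at 3 + 9 = hour 12.
Stage build cannot begin until venue access (finishes hour 12). It runs from hour 12 to 12 + 1 = hour 13.
After stage build (finishes hour 13, plus 3-hour gap → hour 16), AV cabling can start at hour 16 and finishes at hour 24.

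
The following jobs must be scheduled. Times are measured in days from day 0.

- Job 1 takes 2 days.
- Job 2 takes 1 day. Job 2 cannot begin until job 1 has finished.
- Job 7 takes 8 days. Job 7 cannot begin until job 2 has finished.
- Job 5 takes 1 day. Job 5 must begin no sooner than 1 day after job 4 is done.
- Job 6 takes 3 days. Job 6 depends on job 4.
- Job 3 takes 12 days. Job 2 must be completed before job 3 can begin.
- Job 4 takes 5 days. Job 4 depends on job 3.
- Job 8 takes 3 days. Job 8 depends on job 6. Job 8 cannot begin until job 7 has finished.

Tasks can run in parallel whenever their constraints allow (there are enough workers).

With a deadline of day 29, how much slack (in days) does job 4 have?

3

Job 1 has no prerequisites, so it starts at day 0 and finishes at day 2.
Job 2 waits on job 1 (finishes day 2), so it starts at day 2 and finishes at 2 + 1 = day 3.
Job 3 waits on job 2 (finishes day 3), so it starts at day 3 and finishes at 3 + 12 = day 15.
Job 4 waits on job 3 (finishes day 15), so it starts at day 15 and finishes at 15 + 5 = day 20.

Working backward from the deadline:
Job 5 must finish by day 29; it takes 1 day, so it must start by 29 − 1 = day 28.
To finish by day 29, job 8 (duration 3) must start no later than day 26.
Job 6 has to be done before job 8 (must start by day 26). That means finishing by day 26, i.e. starting by 26 − 3 = day 23.
For job 4: job 5 (must start by day 28, minus 1-day gap → day 27); job 6 (must start by day 23). The most restrictive is day 23; with a 5-day duration, job 4 must start by day 18.
So job 4 can start as early as day 15 and as late as day 18, giving 18 − 15 = 3 days of slack.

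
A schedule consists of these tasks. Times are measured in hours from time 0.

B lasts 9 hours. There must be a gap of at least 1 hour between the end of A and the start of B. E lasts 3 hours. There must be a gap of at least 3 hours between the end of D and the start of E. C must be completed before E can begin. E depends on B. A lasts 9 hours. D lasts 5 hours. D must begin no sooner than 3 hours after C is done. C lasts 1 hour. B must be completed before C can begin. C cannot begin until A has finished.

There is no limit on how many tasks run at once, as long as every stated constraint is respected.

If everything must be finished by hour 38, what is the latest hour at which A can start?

To finish by hour 38, E (duration 3) must start no later than hour 35.
Since E (must start by hour 35, minus 3-hour gap → hour 32) depends on it, D must finish by hour 32. Backing off its 5-hour duration gives a latest start of hour 27.
C feeds D (must start by hour 27, minus 3-hour gap → hour 24); E (must start by hour 35). Taking the minimum, C must finish by hour 24 and start by 24 − 1 = hour 23.
B has several dependents: C (must start by hour 23); E (must start by hour 35). The earliest of those limits is hour 23, so B must start by 23 − 9 = hour 14.
A must finish in time for B (must start by hour 14, minus 1-hour gap → hour 13); C (must start by hour 23). The tightest is hour 13, so A must start by 13 − 9 = hour 4.

4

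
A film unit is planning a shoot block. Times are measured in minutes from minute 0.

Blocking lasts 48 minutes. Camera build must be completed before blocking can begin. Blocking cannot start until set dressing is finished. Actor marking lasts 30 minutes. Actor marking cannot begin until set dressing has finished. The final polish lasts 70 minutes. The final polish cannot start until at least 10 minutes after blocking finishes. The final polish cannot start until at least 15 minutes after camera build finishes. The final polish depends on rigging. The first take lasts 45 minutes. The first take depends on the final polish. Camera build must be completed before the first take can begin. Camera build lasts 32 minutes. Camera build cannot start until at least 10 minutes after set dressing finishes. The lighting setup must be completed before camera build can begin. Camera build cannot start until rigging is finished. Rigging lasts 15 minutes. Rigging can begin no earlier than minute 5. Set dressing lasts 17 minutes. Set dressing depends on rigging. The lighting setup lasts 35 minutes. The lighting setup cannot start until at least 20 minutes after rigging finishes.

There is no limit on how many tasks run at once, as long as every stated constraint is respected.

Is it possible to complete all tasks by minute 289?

Rigging cannot begin until its own release at minute 5. It runs from minute 5 to 5 + 15 = minute 20.
The lighting setup cannot begin until rigging (finishes minute 20, plus 20-minute gap → minute 40). It runs from minute 40 to 40 + 35 = minute 75.
Set dressing cannot begin until rigging (finishes minute 20). It runs from minute 20 to 20 + 17 = minute 37.
Actor marking waits on set dressing (finishes minute 37), so it starts at minute 37 and finishes at 37 + 30 = minute 67.
For camera build: set dressing (finishes minute 37, plus 10-minute gap → minute 47); the lighting setup (finishes minute 75); rigging (finishes minute 20). Taking the maximum gives a start of minute 75, and it finishes at 75 + 32 = minute 107.
Blocking has to wait for camera build (finishes minute 107); set dressing (finishes minute 37). The latest of these is minute 107, so blocking runs minute 107 to 107 + 48 = minute 155.
The final polish has to wait for blocking (finishes minute 155, plus 10-minute gap → minute 165); camera build (finishes minute 107, plus 15-minute gap → minute 122); rigging (finishes minute 20). The latest of these is minute 165, so the final polish runs minute 165 to 165 + 70 = minute 235.
The first take cannot start until the final polish (finishes minute 235); camera build (finishes minute 107). The controlling bound is minute 235, so the first take finishes at 235 + 45 = minute 280.
Every task is finished by minute 280, which is no later than the deadline of 289, so the schedule is feasible.

Yes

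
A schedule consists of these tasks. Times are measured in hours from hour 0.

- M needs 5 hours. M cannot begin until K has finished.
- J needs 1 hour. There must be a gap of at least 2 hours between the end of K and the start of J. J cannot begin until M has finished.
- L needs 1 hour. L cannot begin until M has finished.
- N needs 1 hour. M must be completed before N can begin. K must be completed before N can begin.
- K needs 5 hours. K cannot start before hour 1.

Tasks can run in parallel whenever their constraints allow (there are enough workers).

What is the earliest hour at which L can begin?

After its own release at hour 1, K can start at hour 1 and finishes at hour 6.
M cannot begin until K (finishes hour 6). It runs from hour 6 to 6 + 5 = hour 11.
L waits on M (finishes hour 11), so the earliest it can start is hour 11.

11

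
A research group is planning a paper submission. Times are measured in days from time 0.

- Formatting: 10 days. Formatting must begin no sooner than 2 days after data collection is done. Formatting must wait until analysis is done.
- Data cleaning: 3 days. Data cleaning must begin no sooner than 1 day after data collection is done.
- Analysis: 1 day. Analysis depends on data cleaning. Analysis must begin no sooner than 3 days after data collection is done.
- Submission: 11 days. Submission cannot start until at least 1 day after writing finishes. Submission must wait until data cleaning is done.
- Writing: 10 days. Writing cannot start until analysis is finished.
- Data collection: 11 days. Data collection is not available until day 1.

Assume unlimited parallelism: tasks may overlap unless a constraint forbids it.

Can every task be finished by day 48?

Yes

Data collection waits on its own release at day 1, so it starts at day 1 and finishes at 1 + 11 = day 12.
Data cleaning cannot begin until data collection (finishes day 12, plus 1-day gap → day 13). It runs from day 13 to 13 + 3 = day 16.
Analysis has to wait for data cleaning (finishes day 16); data collection (finishes day 12, plus 3-day gap → day 15). The latest of these is day 16, so analysis runs day 16 to 16 + 1 = day 17.
For formatting: data collection (finishes day 12, plus 2-day gap → day 14); analysis (finishes day 17). Taking the maximum gives a start of day 17, and it finishes at 17 + 10 = day 27.
Writing cannot begin until analysis (finishes day 17). It runs from day 17 to 17 + 10 = day 27.
Submission cannot start until writing (finishes day 27, plus 1-day gap → day 28); data cleaning (finishes day 16). The controlling bound is day 28, so submission finishes at 28 + 11 = day 39.
Every task is finished by day 39, which is no later than the deadline of 48, so the schedule is feasible.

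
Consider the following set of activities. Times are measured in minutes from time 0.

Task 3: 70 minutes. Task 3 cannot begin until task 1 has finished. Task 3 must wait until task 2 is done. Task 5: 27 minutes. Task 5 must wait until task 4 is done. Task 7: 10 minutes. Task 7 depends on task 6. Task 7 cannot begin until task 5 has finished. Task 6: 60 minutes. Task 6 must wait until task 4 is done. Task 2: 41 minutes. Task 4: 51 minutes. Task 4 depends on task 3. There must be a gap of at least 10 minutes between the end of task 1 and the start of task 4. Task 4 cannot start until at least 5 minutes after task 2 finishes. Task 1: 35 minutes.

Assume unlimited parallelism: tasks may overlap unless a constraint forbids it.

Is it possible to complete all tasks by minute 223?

Nothing blocks task 2, so it runs from minute 0 to minute 41.
Task 1 has no prerequisites, so it starts at minute 0 and finishes at minute 35.
Task 3 needs all of task 1 (finishes minute 35); task 2 (finishes minute 41). That puts its earliest start at minute 41; it finishes at 41 + 70 = minute 111.
For task 4: task 3 (finishes minute 111); task 1 (finishes minute 35, plus 10-minute gap → minute 45); task 2 (finishes minute 41, plus 5-minute gap → minute 46). Taking the maximum gives a start of minute 111, and it finishes at 111 + 51 = minute 162.
Task 6 waits on task 4 (finishes minute 162), so it starts at minute 162 and finishes at 162 + 60 = minute 222.
After task 4 (finishes minute 162), task 5 can start at minute 162 and finishes at minute 189.
Task 7 cannot start until task 6 (finishes minute 222); task 5 (finishes minute 189). The controlling bound is minute 222, so task 7 finishes at 222 + 10 = minute 232.
The earliest everything can be done is minute 232, which is after the deadline of 223, so it is not possible.

No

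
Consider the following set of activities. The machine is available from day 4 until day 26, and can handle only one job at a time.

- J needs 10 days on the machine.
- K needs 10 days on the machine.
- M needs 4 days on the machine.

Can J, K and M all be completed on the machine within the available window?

No

The machine window is 26 − 4 = 22 days.
Running back to back, the jobs need 10 + 10 + 4 = 24 days on the machine.
Since 24 > 22, they cannot all fit.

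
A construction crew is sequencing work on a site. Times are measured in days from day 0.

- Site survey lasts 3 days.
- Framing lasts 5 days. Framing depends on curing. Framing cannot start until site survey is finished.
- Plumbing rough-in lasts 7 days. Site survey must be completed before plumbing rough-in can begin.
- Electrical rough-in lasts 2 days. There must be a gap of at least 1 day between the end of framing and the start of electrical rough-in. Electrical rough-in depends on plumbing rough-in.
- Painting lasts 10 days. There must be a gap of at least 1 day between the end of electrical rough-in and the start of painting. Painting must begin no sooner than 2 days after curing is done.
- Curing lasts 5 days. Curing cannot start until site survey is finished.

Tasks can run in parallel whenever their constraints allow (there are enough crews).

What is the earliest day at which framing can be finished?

Nothing blocks site survey, so it runs from day 0 to day 3.
Curing cannot begin until site survey (finishes day 3). It runs from day 3 to 3 + 5 = day 8.
Framing has to wait for curing (finishes day 8); site survey (finishes day 3). The latest of these is day 8, so framing runs day 8 to 8 + 5 = day 13.

13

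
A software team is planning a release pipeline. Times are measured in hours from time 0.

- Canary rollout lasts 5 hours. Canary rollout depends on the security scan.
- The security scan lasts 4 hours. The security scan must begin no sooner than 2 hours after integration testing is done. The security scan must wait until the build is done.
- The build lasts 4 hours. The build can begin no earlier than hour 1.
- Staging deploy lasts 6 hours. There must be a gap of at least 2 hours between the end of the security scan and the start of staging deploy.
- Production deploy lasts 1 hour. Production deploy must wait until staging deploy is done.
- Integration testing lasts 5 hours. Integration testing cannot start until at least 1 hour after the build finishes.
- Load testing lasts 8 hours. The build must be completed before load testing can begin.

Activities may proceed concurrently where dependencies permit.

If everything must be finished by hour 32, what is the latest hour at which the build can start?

7

Production deploy has no dependents, so it just needs to finish by hour 32. Starting by 32 − 1 = hour 31 achieves that.
Staging deploy must finish before production deploy (must start by hour 31). With a 6-hour duration, staging deploy must start by 31 − 6 = hour 25.
To finish by hour 32, canary rollout (duration 5) must start no later than hour 27.
The security scan has several dependents: staging deploy (must start by hour 25, minus 2-hour gap → hour 23); canary rollout (must start by hour 27). The earliest of those limits is hour 23, so the security scan must start by 23 − 4 = hour 19.
Integration testing feeds into the security scan (must start by hour 19, minus 2-hour gap → hour 17); so integration testing must finish by hour 17 and therefore start by hour 12.
Load testing must finish by hour 32; it takes 8 hours, so it must start by 32 − 8 = hour 24.
For the build: integration testing (must start by hour 12, minus 1-hour gap → hour 11); the security scan (must start by hour 19); load testing (must start by hour 24). The most restrictive is hour 11; with a 4-hour duration, the build must start by hour 7.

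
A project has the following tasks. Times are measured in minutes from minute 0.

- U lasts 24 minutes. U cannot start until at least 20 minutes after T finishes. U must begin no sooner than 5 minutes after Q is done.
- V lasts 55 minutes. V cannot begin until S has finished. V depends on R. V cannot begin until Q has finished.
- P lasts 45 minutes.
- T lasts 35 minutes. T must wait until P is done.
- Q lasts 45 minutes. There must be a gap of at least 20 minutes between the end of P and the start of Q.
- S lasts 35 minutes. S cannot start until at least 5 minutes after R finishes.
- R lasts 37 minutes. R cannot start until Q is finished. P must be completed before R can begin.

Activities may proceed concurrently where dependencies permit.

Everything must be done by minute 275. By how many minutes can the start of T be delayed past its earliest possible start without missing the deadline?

Nothing blocks P, so it runs from minute 0 to minute 45.
T cannot begin until P (finishes minute 45). It runs from minute 45 to 45 + 35 = minute 80.

Working backward from the deadline:
U has no dependents, so it just needs to finish by minute 275. Starting by 275 − 24 = minute 251 achieves that.
T must finish before U (must start by minute 251, minus 20-minute gap → minute 231). With a 35-minute duration, T must start by 231 − 35 = minute 196.
So T can start as early as minute 45 and as late as minute 196, giving 196 − 45 = 151 minutes of slack.

151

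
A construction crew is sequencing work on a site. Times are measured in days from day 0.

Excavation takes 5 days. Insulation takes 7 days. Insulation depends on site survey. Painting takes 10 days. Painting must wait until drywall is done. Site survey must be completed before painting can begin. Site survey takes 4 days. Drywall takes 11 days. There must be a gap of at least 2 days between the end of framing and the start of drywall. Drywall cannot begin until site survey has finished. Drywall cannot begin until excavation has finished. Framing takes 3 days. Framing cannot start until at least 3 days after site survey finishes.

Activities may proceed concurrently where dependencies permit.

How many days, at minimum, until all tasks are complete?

33

Excavation has no prerequisites, so it starts at day 0 and finishes at day 5.
Nothing blocks site survey, so it runs from day 0 to day 4.
Insulation cannot begin until site survey (finishes day 4). It runs from day 4 to 4 + 7 = day 11.
After site survey (finishes day 4, plus 3-day gap → day 7), framing can start at day 7 and finishes at day 10.
Drywall needs all of framing (finishes day 10, plus 2-day gap → day 12); site survey (finishes day 4); excavation (finishes day 5). That puts its earliest start at day 12; it finishes at 12 + 11 = day 23.
Painting needs all of drywall (finishes day 23); site survey (finishes day 4). That puts its earliest start at day 23; it finishes at 23 + 10 = day 33.
All tasks are finished once the last one completes. Finish times: Site survey at 4, Excavation at 5, Framing at 10, Insulation at 11, Drywall at 23, Painting at 33. The latest is day 33.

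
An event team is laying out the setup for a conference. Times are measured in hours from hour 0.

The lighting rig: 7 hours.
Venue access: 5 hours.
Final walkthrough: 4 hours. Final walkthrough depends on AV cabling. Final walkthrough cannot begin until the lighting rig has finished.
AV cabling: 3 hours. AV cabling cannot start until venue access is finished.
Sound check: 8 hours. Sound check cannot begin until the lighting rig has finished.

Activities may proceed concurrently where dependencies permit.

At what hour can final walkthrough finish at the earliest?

The lighting rig has no prerequisites, so it starts at hour 0 and finishes at hour 7.
Venue access can start immediately at hour 0; it finishes at hour 5.
AV cabling waits on venue access (finishes hour 5), so it starts at hour 5 and finishes at 5 + 3 = hour 8.
Final walkthrough needs all of AV cabling (finishes hour 8); the lighting rig (finishes hour 7). That puts its earliest start at hour 8; it finishes at 8 + 4 = hour 12.

12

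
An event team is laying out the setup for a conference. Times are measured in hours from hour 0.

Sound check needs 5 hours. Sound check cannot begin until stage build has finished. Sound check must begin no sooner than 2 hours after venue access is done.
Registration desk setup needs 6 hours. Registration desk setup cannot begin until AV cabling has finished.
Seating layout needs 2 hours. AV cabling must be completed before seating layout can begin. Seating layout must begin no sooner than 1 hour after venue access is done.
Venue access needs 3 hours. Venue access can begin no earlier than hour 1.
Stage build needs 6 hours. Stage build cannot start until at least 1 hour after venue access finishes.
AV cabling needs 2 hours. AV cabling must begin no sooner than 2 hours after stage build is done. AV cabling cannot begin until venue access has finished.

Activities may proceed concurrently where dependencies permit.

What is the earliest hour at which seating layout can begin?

15

After its own release at hour 1, venue access can start at hour 1 and finishes at hour 4.
Stage build waits on venue access (finishes hour 4, plus 1-hour gap → hour 5), so it starts at hour 5 and finishes at 5 + 6 = hour 11.
AV cabling needs all of stage build (finishes hour 11, plus 2-hour gap → hour 13); venue access (finishes hour 4). That puts its earliest start at hour 13; it finishes at 13 + 2 = hour 15.
Seating layout waits on AV cabling (finishes hour 15); venue access (finishes hour 4, plus 1-hour gap → hour 5). The latest of these is hour 15, which is the earliest seating layout can start.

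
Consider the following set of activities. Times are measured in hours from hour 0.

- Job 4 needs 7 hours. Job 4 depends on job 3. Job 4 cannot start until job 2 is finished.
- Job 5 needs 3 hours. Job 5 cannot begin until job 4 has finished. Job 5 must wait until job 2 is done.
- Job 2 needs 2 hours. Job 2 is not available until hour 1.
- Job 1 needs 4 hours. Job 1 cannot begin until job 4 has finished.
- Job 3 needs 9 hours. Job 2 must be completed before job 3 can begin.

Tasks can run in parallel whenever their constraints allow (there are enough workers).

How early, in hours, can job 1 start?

Job 2 waits on its own release at hour 1, so it starts at hour 1 and finishes at 1 + 2 = hour 3.
Job 3 waits on job 2 (finishes hour 3), so it starts at hour 3 and finishes at 3 + 9 = hour 12.
Job 4 has to wait for job 3 (finishes hour 12); job 2 (finishes hour 3). The latest of these is hour 12, so job 4 runs hour 12 to 12 + 7 = hour 19.
Job 1 waits on job 4 (finishes hour 19), so the earliest it can start is hour 19.

19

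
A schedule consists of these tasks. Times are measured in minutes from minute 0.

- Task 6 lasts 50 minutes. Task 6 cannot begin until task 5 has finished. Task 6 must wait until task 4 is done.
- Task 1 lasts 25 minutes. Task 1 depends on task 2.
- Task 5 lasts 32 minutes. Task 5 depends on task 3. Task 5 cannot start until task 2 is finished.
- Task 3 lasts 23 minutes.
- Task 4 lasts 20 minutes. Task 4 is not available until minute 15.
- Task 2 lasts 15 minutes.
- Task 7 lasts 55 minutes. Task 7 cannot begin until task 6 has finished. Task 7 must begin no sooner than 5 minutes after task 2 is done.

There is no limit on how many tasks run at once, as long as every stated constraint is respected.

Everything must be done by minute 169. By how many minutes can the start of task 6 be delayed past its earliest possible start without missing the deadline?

Task 4 cannot begin until its own release at minute 15. It runs from minute 15 to 15 + 20 = minute 35.
Nothing blocks task 3, so it runs from minute 0 to minute 23.
Task 2 has no prerequisites, so it starts at minute 0 and finishes at minute 15.
Task 5 cannot start until task 3 (finishes minute 23); task 2 (finishes minute 15). The controlling bound is minute 23, so task 5 finishes at 23 + 32 = minute 55.
Task 6 has to wait for task 5 (finishes minute 55); task 4 (finishes minute 35). The latest of these is minute 55, so task 6 runs minute 55 to 55 + 50 = minute 105.

Working backward from the deadline:
Task 7 has no dependents, so it just needs to finish by minute 169. Starting by 169 − 55 = minute 114 achieves that.
Task 6 feeds into task 7 (must start by minute 114); so task 6 must finish by minute 114 and therefore start by minute 64.
So task 6 can start as early as minute 55 and as late as minute 64, giving 64 − 55 = 9 minutes of slack.

9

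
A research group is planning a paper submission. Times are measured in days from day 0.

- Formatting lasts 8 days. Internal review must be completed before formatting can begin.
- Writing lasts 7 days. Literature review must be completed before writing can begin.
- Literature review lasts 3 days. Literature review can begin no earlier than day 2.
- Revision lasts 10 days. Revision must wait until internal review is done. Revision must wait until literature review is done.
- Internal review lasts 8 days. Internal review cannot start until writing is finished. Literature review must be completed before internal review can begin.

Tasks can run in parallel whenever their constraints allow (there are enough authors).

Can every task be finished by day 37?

Literature review cannot begin until its own release at day 2. It runs from day 2 to 2 + 3 = day 5.
Writing waits on literature review (finishes day 5), so it starts at day 5 and finishes at 5 + 7 = day 12.
For internal review: writing (finishes day 12); literature review (finishes day 5). Taking the maximum gives a start of day 12, and it finishes at 12 + 8 = day 20.
Formatting cannot begin until internal review (finishes day 20). It runs from day 20 to 20 + 8 = day 28.
Revision has to wait for internal review (finishes day 20); literature review (finishes day 5). The latest of these is day 20, so revision runs day 20 to 20 + 10 = day 30.
Every task is finished by day 30, which is no later than the deadline of 37, so the schedule is feasible.

Yes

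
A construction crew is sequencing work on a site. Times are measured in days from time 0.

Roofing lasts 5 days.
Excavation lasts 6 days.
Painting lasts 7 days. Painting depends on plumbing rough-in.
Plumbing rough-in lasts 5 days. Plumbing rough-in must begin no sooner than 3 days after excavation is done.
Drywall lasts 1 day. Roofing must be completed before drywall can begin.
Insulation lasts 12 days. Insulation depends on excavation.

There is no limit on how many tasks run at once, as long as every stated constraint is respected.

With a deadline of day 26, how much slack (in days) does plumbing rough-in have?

Excavation has no prerequisites, so it starts at day 0 and finishes at day 6.
Plumbing rough-in waits on excavation (finishes day 6, plus 3-day gap → day 9), so it starts at day 9 and finishes at 9 + 5 = day 14.

Working backward from the deadline:
Painting must finish by day 26; it takes 7 days, so it must start by 26 − 7 = day 19.
Since painting (must start by day 19) depends on it, plumbing rough-in must finish by day 19. Backing off its 5-day duration gives a latest start of day 14.
So plumbing rough-in can start as early as day 9 and as late as day 14, giving 14 − 9 = 5 days of slack.

5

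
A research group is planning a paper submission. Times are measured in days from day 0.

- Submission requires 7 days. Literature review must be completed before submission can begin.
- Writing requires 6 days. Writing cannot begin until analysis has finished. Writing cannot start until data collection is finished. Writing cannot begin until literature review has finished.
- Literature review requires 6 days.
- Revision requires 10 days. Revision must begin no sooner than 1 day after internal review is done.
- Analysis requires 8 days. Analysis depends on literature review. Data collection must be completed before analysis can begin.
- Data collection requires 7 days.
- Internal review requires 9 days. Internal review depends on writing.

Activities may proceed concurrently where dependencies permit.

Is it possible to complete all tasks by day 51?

Nothing blocks data collection, so it runs from day 0 to day 7.
Literature review has no prerequisites, so it starts at day 0 and finishes at day 6.
After literature review (finishes day 6), submission can start at day 6 and finishes at day 13.
Analysis needs all of literature review (finishes day 6); data collection (finishes day 7). That puts its earliest start at day 7; it finishes at 7 + 8 = day 15.
Writing needs all of analysis (finishes day 15); data collection (finishes day 7); literature review (finishes day 6). That puts its earliest start at day 15; it finishes at 15 + 6 = day 21.
Internal review waits on writing (finishes day 21), so it starts at day 21 and finishes at 21 + 9 = day 30.
Revision cannot begin until internal review (finishes day 30, plus 1-day gap → day 31). It runs from day 31 to 31 + 10 = day 41.
Every task is finished by day 41, which is no later than the deadline of 51, so the schedule is feasible.

Yes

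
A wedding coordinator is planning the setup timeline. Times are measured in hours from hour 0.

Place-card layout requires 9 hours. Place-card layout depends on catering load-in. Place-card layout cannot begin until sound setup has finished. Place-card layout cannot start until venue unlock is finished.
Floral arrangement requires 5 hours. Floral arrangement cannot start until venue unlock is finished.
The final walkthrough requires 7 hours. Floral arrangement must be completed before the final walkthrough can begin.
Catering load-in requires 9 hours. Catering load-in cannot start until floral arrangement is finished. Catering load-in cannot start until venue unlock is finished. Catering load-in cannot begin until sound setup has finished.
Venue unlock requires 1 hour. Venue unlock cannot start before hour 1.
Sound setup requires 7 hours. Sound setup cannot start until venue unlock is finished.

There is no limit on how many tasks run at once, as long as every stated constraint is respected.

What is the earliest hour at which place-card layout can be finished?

After its own release at hour 1, venue unlock can start at hour 1 and finishes at hour 2.
Sound setup cannot begin until venue unlock (finishes hour 2). It runs from hour 2 to 2 + 7 = hour 9.
Floral arrangement waits on venue unlock (finishes hour 2), so it starts at hour 2 and finishes at 2 + 5 = hour 7.
Catering load-in needs all of floral arrangement (finishes hour 7); venue unlock (finishes hour 2); sound setup (finishes hour 9). That puts its earliest start at hour 9; it finishes at 9 + 9 = hour 18.
Place-card layout cannot start until catering load-in (finishes hour 18); sound setup (finishes hour 9); venue unlock (finishes hour 2). The controlling bound is hour 18, so place-card layout finishes at 18 + 9 = hour 27.

27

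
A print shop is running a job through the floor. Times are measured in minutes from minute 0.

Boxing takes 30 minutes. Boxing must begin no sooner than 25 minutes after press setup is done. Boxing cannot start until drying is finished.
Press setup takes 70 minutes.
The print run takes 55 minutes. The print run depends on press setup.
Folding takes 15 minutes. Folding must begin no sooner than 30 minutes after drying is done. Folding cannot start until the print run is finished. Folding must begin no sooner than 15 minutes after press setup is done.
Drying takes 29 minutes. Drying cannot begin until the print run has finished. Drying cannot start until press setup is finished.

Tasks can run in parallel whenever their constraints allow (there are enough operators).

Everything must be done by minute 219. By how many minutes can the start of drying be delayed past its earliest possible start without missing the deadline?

20

Press setup has no prerequisites, so it starts at minute 0 and finishes at minute 70.
The print run waits on press setup (finishes minute 70), so it starts at minute 70 and finishes at 70 + 55 = minute 125.
Drying has to wait for the print run (finishes minute 125); press setup (finishes minute 70). The latest of these is minute 125, so drying runs minute 125 to 125 + 29 = minute 154.

Working backward from the deadline:
Nothing follows folding; the deadline of minute 219 is its only limit. It must start by 219 − 15 = minute 204.
Boxing must finish by minute 219; it takes 30 minutes, so it must start by 219 − 30 = minute 189.
Drying must finish in time for folding (must start by minute 204, minus 30-minute gap → minute 174); boxing (must start by minute 189). The tightest is minute 174, so drying must start by 174 − 29 = minute 145.
So drying can start as early as minute 125 and as late as minute 145, giving 145 − 125 = 20 minutes of slack.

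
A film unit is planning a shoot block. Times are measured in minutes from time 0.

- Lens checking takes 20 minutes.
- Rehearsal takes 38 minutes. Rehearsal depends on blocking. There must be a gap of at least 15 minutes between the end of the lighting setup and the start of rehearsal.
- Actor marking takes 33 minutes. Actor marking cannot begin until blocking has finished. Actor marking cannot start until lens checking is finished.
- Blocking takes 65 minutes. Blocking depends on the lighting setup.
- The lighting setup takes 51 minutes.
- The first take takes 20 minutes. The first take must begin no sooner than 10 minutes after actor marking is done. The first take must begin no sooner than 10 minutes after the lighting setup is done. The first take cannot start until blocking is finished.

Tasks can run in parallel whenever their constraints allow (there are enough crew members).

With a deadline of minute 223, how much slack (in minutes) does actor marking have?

44

Lens checking has no prerequisites, so it starts at minute 0 and finishes at minute 20.
Nothing blocks the lighting setup, so it runs from minute 0 to minute 51.
Blocking waits on the lighting setup (finishes minute 51), so it starts at minute 51 and finishes at 51 + 65 = minute 116.
Actor marking has to wait for blocking (finishes minute 116); lens checking (finishes minute 20). The latest of these is minute 116, so actor marking runs minute 116 to 116 + 33 = minute 149.

Working backward from the deadline:
Nothing follows the first take; the deadline of minute 223 is its only limit. It must start by 223 − 20 = minute 203.
Since the first take (must start by minute 203, minus 10-minute gap → minute 193) depends on it, actor marking must finish by minute 193. Backing off its 33-minute duration gives a latest start of minute 160.
So actor marking can start as early as minute 116 and as late as minute 160, giving 160 − 116 = 44 minutes of slack.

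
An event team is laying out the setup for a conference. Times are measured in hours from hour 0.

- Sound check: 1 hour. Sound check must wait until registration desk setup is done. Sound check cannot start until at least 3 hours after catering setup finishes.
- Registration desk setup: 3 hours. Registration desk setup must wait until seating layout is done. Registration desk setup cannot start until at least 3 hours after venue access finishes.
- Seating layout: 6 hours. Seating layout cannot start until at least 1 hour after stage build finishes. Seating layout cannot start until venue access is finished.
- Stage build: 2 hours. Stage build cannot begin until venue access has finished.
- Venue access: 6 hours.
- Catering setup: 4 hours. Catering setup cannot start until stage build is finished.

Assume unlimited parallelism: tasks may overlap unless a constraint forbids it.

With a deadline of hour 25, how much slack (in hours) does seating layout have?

6

Nothing blocks venue access, so it runs from hour 0 to hour 6.
Stage build cannot begin until venue access (finishes hour 6). It runs from hour 6 to 6 + 2 = hour 8.
Seating layout has to wait for stage build (finishes hour 8, plus 1-hour gap → hour 9); venue access (finishes hour 6). The latest of these is hour 9, so seating layout runs hour 9 to 9 + 6 = hour 15.

Working backward from the deadline:
Sound check has no dependents, so it just needs to finish by hour 25. Starting by 25 − 1 = hour 24 achieves that.
Since sound check (must start by hour 24) depends on it, registration desk setup must finish by hour 24. Backing off its 3-hour duration gives a latest start of hour 21.
Seating layout must finish before registration desk setup (must start by hour 21). With a 6-hour duration, seating layout must start by 21 − 6 = hour 15.
So seating layout can start as early as hour 9 and as late as hour 15, giving 15 − 9 = 6 hours of slack.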